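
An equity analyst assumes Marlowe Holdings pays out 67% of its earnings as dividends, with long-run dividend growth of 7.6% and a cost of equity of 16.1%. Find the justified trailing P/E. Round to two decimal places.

Justified trailing P/E = b(1+g)/(r−g) = 0.67×(1+0.076)/(0.161−0.076) = 8.4814

8.48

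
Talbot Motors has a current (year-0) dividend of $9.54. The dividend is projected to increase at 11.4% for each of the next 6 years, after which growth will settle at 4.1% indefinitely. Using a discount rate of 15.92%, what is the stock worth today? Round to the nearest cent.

$116.10

Two-stage DDM. Project D₁…D_6 at 0.114, terminal growth 0.041, discount at r = 0.1592.
D_1 = 10.6276
D_2 = 11.8391
D_3 = 13.1888
D_4 = 14.6923
D_5 = 16.3672
D_6 = 18.2331
Terminal value at t=6: TV = D_7/(r−g) = 18.9806/(0.1592−0.041) = 160.5805
P₀ = 10.6276/(1+0.1592)^1 + 11.8391/(1+0.1592)^2 + 13.1888/(1+0.1592)^3 + 14.6923/(1+0.1592)^4 + 16.3672/(1+0.1592)^5 + 18.2331/(1+0.1592)^6 + 160.5805/(1+0.1592)^6 = 116.0990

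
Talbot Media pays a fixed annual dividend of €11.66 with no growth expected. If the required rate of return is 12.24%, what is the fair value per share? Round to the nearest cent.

Zero-growth DDM (perpetuity): P₀ = D/r = 11.66 / 0.1224 = 95.2614

€95.26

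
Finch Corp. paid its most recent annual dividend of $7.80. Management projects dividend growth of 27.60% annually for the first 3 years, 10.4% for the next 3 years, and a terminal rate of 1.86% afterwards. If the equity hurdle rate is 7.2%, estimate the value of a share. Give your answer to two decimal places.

Three-stage DDM. Project D₁…D_6; terminal Gordon value at t=6 with g = 0.0186; discount at r = 0.072.
D_1 = 9.9528
D_2 = 12.6998
D_3 = 16.2049
D_4 = 17.8902
D_5 = 19.7508
D_6 = 21.8049
TV_6 = 22.2105/(0.072−0.0186) = 415.9262
P₀ = Σ Dₜ/(1+r)ᵗ + TV_6/(1+r)^6 = 349.4164

$349.42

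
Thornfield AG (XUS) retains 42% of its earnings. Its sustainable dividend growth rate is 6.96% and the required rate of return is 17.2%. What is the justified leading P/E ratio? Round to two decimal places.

5.66

Payout ratio b = 1 − 0.42 = 0.58.
Justified leading P/E = b/(r−g) = 0.58/(0.172−0.0696) = 5.6641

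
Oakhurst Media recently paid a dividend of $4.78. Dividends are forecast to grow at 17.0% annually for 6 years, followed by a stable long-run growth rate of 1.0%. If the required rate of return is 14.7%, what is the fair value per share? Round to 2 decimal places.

$70.46

Two-stage DDM. Project D₁…D_6 at 0.17, terminal growth 0.01, discount at r = 0.147.
D_1 = 5.5926
D_2 = 6.5433
D_3 = 7.6557
D_4 = 8.9572
D_5 = 10.4799
D_6 = 12.2615
Terminal value at t=6: TV = D_7/(r−g) = 12.3841/(0.147−0.01) = 90.3949
P₀ = 5.5926/(1+0.147)^1 + 6.5433/(1+0.147)^2 + 7.6557/(1+0.147)^3 + 8.9572/(1+0.147)^4 + 10.4799/(1+0.147)^5 + 12.2615/(1+0.147)^6 + 90.3949/(1+0.147)^6 = 70.4590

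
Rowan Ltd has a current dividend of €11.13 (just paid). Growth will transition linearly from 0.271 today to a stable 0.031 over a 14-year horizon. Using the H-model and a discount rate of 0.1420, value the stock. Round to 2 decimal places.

€271.83

H-model: P₀ = D₀[(1+g_L) + H(g_S−g_L)]/(r−g_L), with H = 14/2 = 7.
P₀ = 11.13 × [(1+0.031) + 7×(0.271−0.031)] / (0.142−0.031)
   = 11.13 × 2.7110 / 0.111 = 271.8327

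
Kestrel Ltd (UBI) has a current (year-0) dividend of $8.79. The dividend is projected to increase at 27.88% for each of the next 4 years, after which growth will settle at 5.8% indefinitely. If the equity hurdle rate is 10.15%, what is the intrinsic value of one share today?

$440.16

Two-stage DDM. Project D₁…D_4 at 0.2788, terminal growth 0.058, discount at r = 0.1015.
D_1 = 11.2407
D_2 = 14.3745
D_3 = 18.3822
D_4 = 23.5071
Terminal value at t=4: TV = D_5/(r−g) = 24.8705/(0.1015−0.058) = 571.7363
P₀ = 11.2407/(1+0.1015)^1 + 14.3745/(1+0.1015)^2 + 18.3822/(1+0.1015)^3 + 23.5071/(1+0.1015)^4 + 571.7363/(1+0.1015)^4 = 440.1560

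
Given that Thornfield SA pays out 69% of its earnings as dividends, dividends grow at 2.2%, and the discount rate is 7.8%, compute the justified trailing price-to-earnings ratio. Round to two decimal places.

Justified trailing P/E = b(1+g)/(r−g) = 0.69×(1+0.022)/(0.078−0.022) = 12.5925

12.59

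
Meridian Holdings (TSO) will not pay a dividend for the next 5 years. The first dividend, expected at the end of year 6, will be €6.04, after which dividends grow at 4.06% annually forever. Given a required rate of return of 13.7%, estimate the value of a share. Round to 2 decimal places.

Deferred-dividend DDM. At t=5 the remaining stream is a growing perpetuity with first payment D_6 = 6.04.
V_5 = D_6/(r−g) = 6.04/(0.137−0.0406) = 62.6556
P₀ = V_5/(1+r)^5 = 62.6556/(1+0.137)^5 = 32.9729

€32.97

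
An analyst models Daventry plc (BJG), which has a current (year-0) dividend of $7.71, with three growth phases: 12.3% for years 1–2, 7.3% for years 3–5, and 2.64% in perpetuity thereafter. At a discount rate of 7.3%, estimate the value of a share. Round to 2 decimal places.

$227.86

Three-stage DDM. Project D₁…D_5; terminal Gordon value at t=5 with g = 0.0264; discount at r = 0.073.
D_1 = 8.6583
D_2 = 9.7233
D_3 = 10.4331
D_4 = 11.1947
D_5 = 12.0119
TV_5 = 12.3291/(0.073−0.0264) = 264.5719
P₀ = Σ Dₜ/(1+r)ᵗ + TV_5/(1+r)^5 = 227.8642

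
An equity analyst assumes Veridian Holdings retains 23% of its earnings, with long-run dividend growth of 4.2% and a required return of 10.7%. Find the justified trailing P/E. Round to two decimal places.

Payout ratio b = 1 − 0.23 = 0.77.
Justified trailing P/E = b(1+g)/(r−g) = 0.77×(1+0.042)/(0.107−0.042) = 12.3437

12.34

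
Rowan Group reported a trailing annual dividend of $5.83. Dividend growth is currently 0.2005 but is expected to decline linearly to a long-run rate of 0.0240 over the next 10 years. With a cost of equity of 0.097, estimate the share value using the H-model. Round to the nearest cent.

$152.26

H-model: P₀ = D₀[(1+g_L) + H(g_S−g_L)]/(r−g_L), with H = 10/2 = 5.
P₀ = 5.83 × [(1+0.024) + 5×(0.2005−0.024)] / (0.097−0.024)
   = 5.83 × 1.9065 / 0.073 = 152.2588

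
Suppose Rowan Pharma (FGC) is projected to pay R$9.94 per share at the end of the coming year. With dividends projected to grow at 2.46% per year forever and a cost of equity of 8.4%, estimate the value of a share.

Gordon growth model: P₀ = D₁/(r − g), with D₁ = 9.94 given directly.
P₀ = 9.9400 / (0.084 − 0.0246) = 9.9400 / 0.0594 = 167.3401

R$167.34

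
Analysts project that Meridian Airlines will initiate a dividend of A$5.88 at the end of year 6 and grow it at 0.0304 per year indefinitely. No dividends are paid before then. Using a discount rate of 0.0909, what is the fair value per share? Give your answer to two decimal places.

A$62.91

Deferred-dividend DDM. At t=5 the remaining stream is a growing perpetuity with first payment D_6 = 5.88.
V_5 = D_6/(r−g) = 5.88/(0.0909−0.0304) = 97.1901
P₀ = V_5/(1+r)^5 = 97.1901/(1+0.0909)^5 = 62.9067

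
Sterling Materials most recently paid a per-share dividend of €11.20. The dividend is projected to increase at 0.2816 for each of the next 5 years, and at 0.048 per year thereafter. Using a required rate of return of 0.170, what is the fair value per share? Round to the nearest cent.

€225.94

Two-stage DDM. Project D₁…D_5 at 0.2816, terminal growth 0.048, discount at r = 0.17.
D_1 = 14.3539
D_2 = 18.3960
D_3 = 23.5763
D_4 = 30.2154
D_5 = 38.7240
Terminal value at t=5: TV = D_6/(r−g) = 40.5828/(0.17−0.048) = 332.6457
P₀ = 14.3539/(1+0.17)^1 + 18.3960/(1+0.17)^2 + 23.5763/(1+0.17)^3 + 30.2154/(1+0.17)^4 + 38.7240/(1+0.17)^5 + 332.6457/(1+0.17)^5 = 225.9375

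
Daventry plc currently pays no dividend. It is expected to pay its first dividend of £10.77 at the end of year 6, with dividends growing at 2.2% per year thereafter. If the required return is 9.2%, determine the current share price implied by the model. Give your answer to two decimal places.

£99.08

Deferred-dividend DDM. At t=5 the remaining stream is a growing perpetuity with first payment D_6 = 10.77.
V_5 = D_6/(r−g) = 10.77/(0.092−0.022) = 153.8571
P₀ = V_5/(1+r)^5 = 153.8571/(1+0.092)^5 = 99.0842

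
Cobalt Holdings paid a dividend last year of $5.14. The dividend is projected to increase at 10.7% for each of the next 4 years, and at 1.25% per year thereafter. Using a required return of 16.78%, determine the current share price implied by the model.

Two-stage DDM. Project D₁…D_4 at 0.107, terminal growth 0.0125, discount at r = 0.1678.
D_1 = 5.6900
D_2 = 6.2988
D_3 = 6.9728
D_4 = 7.7189
Terminal value at t=4: TV = D_5/(r−g) = 7.8154/(0.1678−0.0125) = 50.3242
P₀ = 5.6900/(1+0.1678)^1 + 6.2988/(1+0.1678)^2 + 6.9728/(1+0.1678)^3 + 7.7189/(1+0.1678)^4 + 50.3242/(1+0.1678)^4 = 45.0781

$45.08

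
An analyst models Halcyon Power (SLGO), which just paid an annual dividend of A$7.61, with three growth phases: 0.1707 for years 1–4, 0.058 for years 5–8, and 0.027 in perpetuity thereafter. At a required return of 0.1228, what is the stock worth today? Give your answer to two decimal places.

Three-stage DDM. Project D₁…D_8; terminal Gordon value at t=8 with g = 0.027; discount at r = 0.1228.
D_1 = 8.9090
D_2 = 10.4298
D_3 = 12.2102
D_4 = 14.2944
D_5 = 15.1235
D_6 = 16.0007
D_7 = 16.9287
D_8 = 17.9106
TV_8 = 18.3942/(0.1228−0.027) = 192.0060
P₀ = Σ Dₜ/(1+r)ᵗ + TV_8/(1+r)^8 = 140.9190

A$140.92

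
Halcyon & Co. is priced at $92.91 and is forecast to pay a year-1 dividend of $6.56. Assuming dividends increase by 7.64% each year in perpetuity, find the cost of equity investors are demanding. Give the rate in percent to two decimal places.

14.70%

Rearranging the constant-growth DDM: r = D₁/P₀ + g.
r = 6.5600 / 92.91 + 0.0764 = 0.07061 + 0.0764 = 0.14701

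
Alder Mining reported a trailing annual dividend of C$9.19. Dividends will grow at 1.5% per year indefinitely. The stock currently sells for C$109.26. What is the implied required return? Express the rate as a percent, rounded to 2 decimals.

Rearranging the constant-growth DDM: r = D₁/P₀ + g.
D₁ = 9.19 × (1 + 0.015) = 9.3278.
r = 9.3278 / 109.26 + 0.015 = 0.08537 + 0.015 = 0.10037

10.04%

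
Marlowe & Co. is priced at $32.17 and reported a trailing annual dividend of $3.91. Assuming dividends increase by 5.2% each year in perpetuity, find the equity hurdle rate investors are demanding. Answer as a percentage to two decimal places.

Rearranging the constant-growth DDM: r = D₁/P₀ + g.
D₁ = 3.91 × (1 + 0.052) = 4.1133.
r = 4.1133 / 32.17 + 0.052 = 0.12786 + 0.052 = 0.17986

17.99%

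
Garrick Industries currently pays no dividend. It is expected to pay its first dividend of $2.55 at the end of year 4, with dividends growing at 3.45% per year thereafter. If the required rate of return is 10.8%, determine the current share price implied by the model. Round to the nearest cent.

Deferred-dividend DDM. At t=3 the remaining stream is a growing perpetuity with first payment D_4 = 2.55.
V_3 = D_4/(r−g) = 2.55/(0.108−0.0345) = 34.6939
P₀ = V_3/(1+r)^3 = 34.6939/(1+0.108)^3 = 25.5055

$25.51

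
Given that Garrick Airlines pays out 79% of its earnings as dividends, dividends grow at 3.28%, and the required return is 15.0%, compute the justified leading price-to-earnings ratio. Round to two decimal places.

6.74

Justified leading P/E = b/(r−g) = 0.79/(0.15−0.0328) = 6.7406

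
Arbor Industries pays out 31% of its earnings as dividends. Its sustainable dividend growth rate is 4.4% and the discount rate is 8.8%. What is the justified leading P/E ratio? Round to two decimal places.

Justified leading P/E = b/(r−g) = 0.31/(0.088−0.044) = 7.0455

7.05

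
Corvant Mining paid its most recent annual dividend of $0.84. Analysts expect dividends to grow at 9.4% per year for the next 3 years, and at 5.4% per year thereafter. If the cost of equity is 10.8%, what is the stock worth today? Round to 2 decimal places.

Two-stage DDM. Project D₁…D_3 at 0.094, terminal growth 0.054, discount at r = 0.108.
D_1 = 0.9190
D_2 = 1.0053
D_3 = 1.0998
Terminal value at t=3: TV = D_4/(r−g) = 1.1592/(0.108−0.054) = 21.4673
P₀ = 0.9190/(1+0.108)^1 + 1.0053/(1+0.108)^2 + 1.0998/(1+0.108)^3 + 21.4673/(1+0.108)^3 = 18.2387

$18.24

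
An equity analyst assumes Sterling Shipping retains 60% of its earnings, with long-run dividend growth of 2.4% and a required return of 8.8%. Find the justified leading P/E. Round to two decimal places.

6.25

Payout ratio b = 1 − 0.60 = 0.40.
Justified leading P/E = b/(r−g) = 0.40/(0.088−0.024) = 6.2500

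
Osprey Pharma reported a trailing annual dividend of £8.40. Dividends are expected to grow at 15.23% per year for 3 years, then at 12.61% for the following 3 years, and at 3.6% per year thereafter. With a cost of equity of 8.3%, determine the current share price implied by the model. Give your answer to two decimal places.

£312.12

Three-stage DDM. Project D₁…D_6; terminal Gordon value at t=6 with g = 0.036; discount at r = 0.083.
D_1 = 9.6793
D_2 = 11.1535
D_3 = 12.8522
D_4 = 14.4728
D_5 = 16.2978
D_6 = 18.3530
TV_6 = 19.0137/(0.083−0.036) = 404.5468
P₀ = Σ Dₜ/(1+r)ᵗ + TV_6/(1+r)^6 = 312.1244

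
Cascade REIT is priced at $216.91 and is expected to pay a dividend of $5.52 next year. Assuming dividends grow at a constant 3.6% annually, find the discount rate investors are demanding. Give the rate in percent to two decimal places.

6.14%

Rearranging the constant-growth DDM: r = D₁/P₀ + g.
r = 5.5200 / 216.91 + 0.036 = 0.02545 + 0.036 = 0.06145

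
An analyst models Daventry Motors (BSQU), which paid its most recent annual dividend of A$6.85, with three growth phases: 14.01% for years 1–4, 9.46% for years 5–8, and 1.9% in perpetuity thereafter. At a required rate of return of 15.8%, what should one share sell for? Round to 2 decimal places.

Three-stage DDM. Project D₁…D_8; terminal Gordon value at t=8 with g = 0.019; discount at r = 0.158.
D_1 = 7.8097
D_2 = 8.9038
D_3 = 10.1512
D_4 = 11.5734
D_5 = 12.6683
D_6 = 13.8667
D_7 = 15.1785
D_8 = 16.6144
TV_8 = 16.9301/(0.158−0.019) = 121.7989
P₀ = Σ Dₜ/(1+r)ᵗ + TV_8/(1+r)^8 = 86.4342

A$86.43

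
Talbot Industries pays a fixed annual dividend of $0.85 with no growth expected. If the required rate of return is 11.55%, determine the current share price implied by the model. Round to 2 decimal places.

Zero-growth DDM (perpetuity): P₀ = D/r = 0.85 / 0.1155 = 7.3593

$7.36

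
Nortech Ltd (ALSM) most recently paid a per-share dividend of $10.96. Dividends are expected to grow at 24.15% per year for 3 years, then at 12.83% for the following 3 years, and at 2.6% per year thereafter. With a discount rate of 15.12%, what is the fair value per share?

$184.00

Three-stage DDM. Project D₁…D_6; terminal Gordon value at t=6 with g = 0.026; discount at r = 0.1512.
D_1 = 13.6068
D_2 = 16.8929
D_3 = 20.9725
D_4 = 23.6633
D_5 = 26.6993
D_6 = 30.1248
TV_6 = 30.9081/(0.1512−0.026) = 246.8695
P₀ = Σ Dₜ/(1+r)ᵗ + TV_6/(1+r)^6 = 183.9970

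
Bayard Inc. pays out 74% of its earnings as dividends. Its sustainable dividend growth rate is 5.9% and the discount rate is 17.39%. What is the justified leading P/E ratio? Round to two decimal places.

6.44

Justified leading P/E = b/(r−g) = 0.74/(0.1739−0.059) = 6.4404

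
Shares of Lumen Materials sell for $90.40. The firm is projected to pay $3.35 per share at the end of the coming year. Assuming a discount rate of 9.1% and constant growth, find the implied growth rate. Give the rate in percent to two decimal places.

5.39%

From P₀ = D₁/(r − g), the implied growth is g = r − D₁/P₀.
g = 0.091 − 3.35/90.40 = 0.091 − 0.03706 = 0.05394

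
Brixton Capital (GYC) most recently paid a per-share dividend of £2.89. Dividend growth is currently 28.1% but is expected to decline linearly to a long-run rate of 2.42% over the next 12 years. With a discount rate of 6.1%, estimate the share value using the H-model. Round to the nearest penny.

H-model: P₀ = D₀[(1+g_L) + H(g_S−g_L)]/(r−g_L), with H = 12/2 = 6.
P₀ = 2.89 × [(1+0.0242) + 6×(0.281−0.0242)] / (0.061−0.0242)
   = 2.89 × 2.5650 / 0.0368 = 201.4361

£201.44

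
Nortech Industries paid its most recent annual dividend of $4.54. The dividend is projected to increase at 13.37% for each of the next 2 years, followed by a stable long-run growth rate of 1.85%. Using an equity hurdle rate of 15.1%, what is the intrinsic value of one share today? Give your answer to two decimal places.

$42.73

Two-stage DDM. Project D₁…D_2 at 0.1337, terminal growth 0.0185, discount at r = 0.151.
D_1 = 5.1470
D_2 = 5.8352
Terminal value at t=2: TV = D_3/(r−g) = 5.9431/(0.151−0.0185) = 44.8536
P₀ = 5.1470/(1+0.151)^1 + 5.8352/(1+0.151)^2 + 44.8536/(1+0.151)^2 = 42.7332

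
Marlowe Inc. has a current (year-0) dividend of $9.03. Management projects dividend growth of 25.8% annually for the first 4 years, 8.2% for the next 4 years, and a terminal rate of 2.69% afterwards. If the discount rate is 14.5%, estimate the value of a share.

Three-stage DDM. Project D₁…D_8; terminal Gordon value at t=8 with g = 0.0269; discount at r = 0.145.
D_1 = 11.3597
D_2 = 14.2906
D_3 = 17.9775
D_4 = 22.6157
D_5 = 24.4702
D_6 = 26.4768
D_7 = 28.6479
D_8 = 30.9970
TV_8 = 31.8308/(0.145−0.0269) = 269.5241
P₀ = Σ Dₜ/(1+r)ᵗ + TV_8/(1+r)^8 = 182.9684

$182.97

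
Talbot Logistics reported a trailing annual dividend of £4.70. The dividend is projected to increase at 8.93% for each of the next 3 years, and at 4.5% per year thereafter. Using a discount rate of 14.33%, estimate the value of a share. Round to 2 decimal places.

£56.02

Two-stage DDM. Project D₁…D_3 at 0.0893, terminal growth 0.045, discount at r = 0.1433.
D_1 = 5.1197
D_2 = 5.5769
D_3 = 6.0749
Terminal value at t=3: TV = D_4/(r−g) = 6.3483/(0.1433−0.045) = 64.5808
P₀ = 5.1197/(1+0.1433)^1 + 5.5769/(1+0.1433)^2 + 6.0749/(1+0.1433)^3 + 64.5808/(1+0.1433)^3 = 56.0233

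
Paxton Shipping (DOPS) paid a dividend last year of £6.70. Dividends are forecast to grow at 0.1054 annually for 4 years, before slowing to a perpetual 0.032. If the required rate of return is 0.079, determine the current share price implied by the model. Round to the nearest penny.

Two-stage DDM. Project D₁…D_4 at 0.1054, terminal growth 0.032, discount at r = 0.079.
D_1 = 7.4062
D_2 = 8.1868
D_3 = 9.0497
D_4 = 10.0035
Terminal value at t=4: TV = D_5/(r−g) = 10.3236/(0.079−0.032) = 219.6517
P₀ = 7.4062/(1+0.079)^1 + 8.1868/(1+0.079)^2 + 9.0497/(1+0.079)^3 + 10.0035/(1+0.079)^4 + 219.6517/(1+0.079)^4 = 190.5298

£190.53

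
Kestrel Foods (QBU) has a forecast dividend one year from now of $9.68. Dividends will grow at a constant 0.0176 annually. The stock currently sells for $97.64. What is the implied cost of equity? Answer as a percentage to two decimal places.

11.67%

Rearranging the constant-growth DDM: r = D₁/P₀ + g.
r = 9.6800 / 97.64 + 0.0176 = 0.09914 + 0.0176 = 0.11674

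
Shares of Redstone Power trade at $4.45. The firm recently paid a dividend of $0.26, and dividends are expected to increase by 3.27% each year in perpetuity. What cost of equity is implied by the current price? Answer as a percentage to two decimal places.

Rearranging the constant-growth DDM: r = D₁/P₀ + g.
D₁ = 0.26 × (1 + 0.0327) = 0.2685.
r = 0.2685 / 4.45 + 0.0327 = 0.06034 + 0.0327 = 0.09304

9.30%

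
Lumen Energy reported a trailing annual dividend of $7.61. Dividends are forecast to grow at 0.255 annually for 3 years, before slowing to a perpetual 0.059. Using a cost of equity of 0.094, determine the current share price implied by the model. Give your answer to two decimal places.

$377.84

Two-stage DDM. Project D₁…D_3 at 0.255, terminal growth 0.059, discount at r = 0.094.
D_1 = 9.5505
D_2 = 11.9859
D_3 = 15.0424
Terminal value at t=3: TV = D_4/(r−g) = 15.9299/(0.094−0.059) = 455.1387
P₀ = 9.5505/(1+0.094)^1 + 11.9859/(1+0.094)^2 + 15.0424/(1+0.094)^3 + 455.1387/(1+0.094)^3 = 377.8428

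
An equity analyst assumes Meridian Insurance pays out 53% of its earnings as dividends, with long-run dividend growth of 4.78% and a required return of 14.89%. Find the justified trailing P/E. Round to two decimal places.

Justified trailing P/E = b(1+g)/(r−g) = 0.53×(1+0.0478)/(0.1489−0.0478) = 5.4929

5.49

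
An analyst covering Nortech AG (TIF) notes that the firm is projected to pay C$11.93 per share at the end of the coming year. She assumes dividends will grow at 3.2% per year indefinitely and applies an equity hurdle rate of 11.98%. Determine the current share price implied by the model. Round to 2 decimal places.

C$135.88

Gordon growth model: P₀ = D₁/(r − g), with D₁ = 11.93 given directly.
P₀ = 11.9300 / (0.1198 − 0.032) = 11.9300 / 0.0878 = 135.8770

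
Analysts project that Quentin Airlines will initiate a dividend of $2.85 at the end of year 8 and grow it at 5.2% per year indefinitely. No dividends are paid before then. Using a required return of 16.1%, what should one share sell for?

$9.20

Deferred-dividend DDM. At t=7 the remaining stream is a growing perpetuity with first payment D_8 = 2.85.
V_7 = D_8/(r−g) = 2.85/(0.161−0.052) = 26.1468
P₀ = V_7/(1+r)^7 = 26.1468/(1+0.161)^7 = 9.1959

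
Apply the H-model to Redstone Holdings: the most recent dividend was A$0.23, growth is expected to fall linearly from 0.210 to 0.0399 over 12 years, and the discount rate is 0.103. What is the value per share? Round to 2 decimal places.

A$7.51

H-model: P₀ = D₀[(1+g_L) + H(g_S−g_L)]/(r−g_L), with H = 12/2 = 6.
P₀ = 0.23 × [(1+0.0399) + 6×(0.21−0.0399)] / (0.103−0.0399)
   = 0.23 × 2.0605 / 0.0631 = 7.5105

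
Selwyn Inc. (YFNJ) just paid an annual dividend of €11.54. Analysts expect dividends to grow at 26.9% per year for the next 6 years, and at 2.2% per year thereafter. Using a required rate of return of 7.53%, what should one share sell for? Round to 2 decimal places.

€726.38

Two-stage DDM. Project D₁…D_6 at 0.269, terminal growth 0.022, discount at r = 0.0753.
D_1 = 14.6443
D_2 = 18.5836
D_3 = 23.5825
D_4 = 29.9262
D_5 = 37.9764
D_6 = 48.1921
Terminal value at t=6: TV = D_7/(r−g) = 49.2523/(0.0753−0.022) = 924.0580
P₀ = 14.6443/(1+0.0753)^1 + 18.5836/(1+0.0753)^2 + 23.5825/(1+0.0753)^3 + 29.9262/(1+0.0753)^4 + 37.9764/(1+0.0753)^5 + 48.1921/(1+0.0753)^6 + 924.0580/(1+0.0753)^6 = 726.3844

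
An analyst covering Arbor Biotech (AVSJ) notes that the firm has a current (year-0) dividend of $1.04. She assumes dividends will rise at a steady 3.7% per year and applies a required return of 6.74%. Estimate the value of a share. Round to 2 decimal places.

$35.48

Gordon growth model: P₀ = D₁/(r − g). D₁ = 1.04 × (1 + 0.037) = 1.0785.
P₀ = 1.0785 / (0.0674 − 0.037) = 1.0785 / 0.0304 = 35.4763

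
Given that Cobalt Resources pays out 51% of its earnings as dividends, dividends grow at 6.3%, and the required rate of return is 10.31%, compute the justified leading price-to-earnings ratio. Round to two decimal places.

12.72

Justified leading P/E = b/(r−g) = 0.51/(0.1031−0.063) = 12.7182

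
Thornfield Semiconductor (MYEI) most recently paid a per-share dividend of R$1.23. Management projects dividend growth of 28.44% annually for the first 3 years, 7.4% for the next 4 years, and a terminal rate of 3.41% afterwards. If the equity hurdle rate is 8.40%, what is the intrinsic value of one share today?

R$54.09

Three-stage DDM. Project D₁…D_7; terminal Gordon value at t=7 with g = 0.0341; discount at r = 0.084.
D_1 = 1.5798
D_2 = 2.0291
D_3 = 2.6062
D_4 = 2.7990
D_5 = 3.0062
D_6 = 3.2286
D_7 = 3.4676
TV_7 = 3.5858/(0.084−0.0341) = 71.8597
P₀ = Σ Dₜ/(1+r)ᵗ + TV_7/(1+r)^7 = 54.0858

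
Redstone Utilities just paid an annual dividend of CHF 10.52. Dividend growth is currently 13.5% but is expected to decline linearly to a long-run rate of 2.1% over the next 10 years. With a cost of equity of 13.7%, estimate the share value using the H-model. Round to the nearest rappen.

H-model: P₀ = D₀[(1+g_L) + H(g_S−g_L)]/(r−g_L), with H = 10/2 = 5.
P₀ = 10.52 × [(1+0.021) + 5×(0.135−0.021)] / (0.137−0.021)
   = 10.52 × 1.5910 / 0.116 = 144.2872

CHF 144.29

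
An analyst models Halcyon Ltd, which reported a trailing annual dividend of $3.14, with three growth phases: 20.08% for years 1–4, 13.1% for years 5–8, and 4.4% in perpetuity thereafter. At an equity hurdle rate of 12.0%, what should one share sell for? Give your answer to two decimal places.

Three-stage DDM. Project D₁…D_8; terminal Gordon value at t=8 with g = 0.044; discount at r = 0.12.
D_1 = 3.7705
D_2 = 4.5276
D_3 = 5.4368
D_4 = 6.5285
D_5 = 7.3837
D_6 = 8.3510
D_7 = 9.4450
D_8 = 10.6823
TV_8 = 11.1523/(0.12−0.044) = 146.7404
P₀ = Σ Dₜ/(1+r)ᵗ + TV_8/(1+r)^8 = 91.2681

$91.27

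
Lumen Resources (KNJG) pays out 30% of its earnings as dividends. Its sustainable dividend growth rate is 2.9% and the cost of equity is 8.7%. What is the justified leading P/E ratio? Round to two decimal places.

5.17

Justified leading P/E = b/(r−g) = 0.30/(0.087−0.029) = 5.1724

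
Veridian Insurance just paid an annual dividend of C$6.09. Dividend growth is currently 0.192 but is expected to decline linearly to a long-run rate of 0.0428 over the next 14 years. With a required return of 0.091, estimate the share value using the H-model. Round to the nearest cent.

H-model: P₀ = D₀[(1+g_L) + H(g_S−g_L)]/(r−g_L), with H = 14/2 = 7.
P₀ = 6.09 × [(1+0.0428) + 7×(0.192−0.0428)] / (0.091−0.0428)
   = 6.09 × 2.0872 / 0.0482 = 263.7147

C$263.71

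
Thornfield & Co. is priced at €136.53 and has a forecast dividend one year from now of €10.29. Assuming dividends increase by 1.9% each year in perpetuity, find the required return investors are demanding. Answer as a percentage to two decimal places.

Rearranging the constant-growth DDM: r = D₁/P₀ + g.
r = 10.2900 / 136.53 + 0.019 = 0.07537 + 0.019 = 0.09437

9.44%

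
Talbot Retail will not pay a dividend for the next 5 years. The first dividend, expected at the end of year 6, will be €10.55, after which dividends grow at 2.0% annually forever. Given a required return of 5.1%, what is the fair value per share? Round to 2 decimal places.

Deferred-dividend DDM. At t=5 the remaining stream is a growing perpetuity with first payment D_6 = 10.55.
V_5 = D_6/(r−g) = 10.55/(0.051−0.02) = 340.3226
P₀ = V_5/(1+r)^5 = 340.3226/(1+0.051)^5 = 265.3855

€265.39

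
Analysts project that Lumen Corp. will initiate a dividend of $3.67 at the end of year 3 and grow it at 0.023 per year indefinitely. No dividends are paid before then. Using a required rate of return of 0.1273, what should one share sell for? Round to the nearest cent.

$27.69

Deferred-dividend DDM. At t=2 the remaining stream is a growing perpetuity with first payment D_3 = 3.67.
V_2 = D_3/(r−g) = 3.67/(0.1273−0.023) = 35.1870
P₀ = V_2/(1+r)^2 = 35.1870/(1+0.1273)^2 = 27.6887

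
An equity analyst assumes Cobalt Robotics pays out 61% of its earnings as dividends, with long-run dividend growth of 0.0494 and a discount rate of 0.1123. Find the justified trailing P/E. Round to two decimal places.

Justified trailing P/E = b(1+g)/(r−g) = 0.61×(1+0.0494)/(0.1123−0.0494) = 10.1770

10.18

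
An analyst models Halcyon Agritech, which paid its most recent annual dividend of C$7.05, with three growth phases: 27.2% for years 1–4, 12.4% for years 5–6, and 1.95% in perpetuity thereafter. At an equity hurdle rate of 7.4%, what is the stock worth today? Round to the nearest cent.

Three-stage DDM. Project D₁…D_6; terminal Gordon value at t=6 with g = 0.0195; discount at r = 0.074.
D_1 = 8.9676
D_2 = 11.4068
D_3 = 14.5094
D_4 = 18.4560
D_5 = 20.7445
D_6 = 23.3169
TV_6 = 23.7715/(0.074−0.0195) = 436.1751
P₀ = Σ Dₜ/(1+r)ᵗ + TV_6/(1+r)^6 = 357.7399

C$357.74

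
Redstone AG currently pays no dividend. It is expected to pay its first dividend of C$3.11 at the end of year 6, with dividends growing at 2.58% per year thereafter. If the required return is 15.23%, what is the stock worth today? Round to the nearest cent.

C$12.10

Deferred-dividend DDM. At t=5 the remaining stream is a growing perpetuity with first payment D_6 = 3.11.
V_5 = D_6/(r−g) = 3.11/(0.1523−0.0258) = 24.5850
P₀ = V_5/(1+r)^5 = 24.5850/(1+0.1523)^5 = 12.1016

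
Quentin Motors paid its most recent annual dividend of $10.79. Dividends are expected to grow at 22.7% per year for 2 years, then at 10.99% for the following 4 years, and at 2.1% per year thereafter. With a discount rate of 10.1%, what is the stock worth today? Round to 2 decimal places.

$256.75

Three-stage DDM. Project D₁…D_6; terminal Gordon value at t=6 with g = 0.021; discount at r = 0.101.
D_1 = 13.2393
D_2 = 16.2447
D_3 = 18.0299
D_4 = 20.0114
D_5 = 22.2107
D_6 = 24.6516
TV_6 = 25.1693/(0.101−0.021) = 314.6167
P₀ = Σ Dₜ/(1+r)ᵗ + TV_6/(1+r)^6 = 256.7490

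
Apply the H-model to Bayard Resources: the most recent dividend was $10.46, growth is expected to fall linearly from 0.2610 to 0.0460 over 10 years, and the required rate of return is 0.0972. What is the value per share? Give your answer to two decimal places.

$433.31

H-model: P₀ = D₀[(1+g_L) + H(g_S−g_L)]/(r−g_L), with H = 10/2 = 5.
P₀ = 10.46 × [(1+0.046) + 5×(0.261−0.046)] / (0.0972−0.046)
   = 10.46 × 2.1210 / 0.0512 = 433.3137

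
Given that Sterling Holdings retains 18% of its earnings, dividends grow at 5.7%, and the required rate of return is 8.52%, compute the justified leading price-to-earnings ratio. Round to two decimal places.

Payout ratio b = 1 − 0.18 = 0.82.
Justified leading P/E = b/(r−g) = 0.82/(0.0852−0.057) = 29.0780

29.08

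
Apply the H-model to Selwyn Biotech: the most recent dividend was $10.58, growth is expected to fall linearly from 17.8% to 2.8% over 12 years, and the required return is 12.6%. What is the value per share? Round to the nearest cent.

H-model: P₀ = D₀[(1+g_L) + H(g_S−g_L)]/(r−g_L), with H = 12/2 = 6.
P₀ = 10.58 × [(1+0.028) + 6×(0.178−0.028)] / (0.126−0.028)
   = 10.58 × 1.9280 / 0.098 = 208.1453

$208.15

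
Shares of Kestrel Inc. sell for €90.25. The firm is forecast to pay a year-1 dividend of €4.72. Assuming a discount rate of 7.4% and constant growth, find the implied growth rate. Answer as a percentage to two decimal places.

From P₀ = D₁/(r − g), the implied growth is g = r − D₁/P₀.
g = 0.074 − 4.72/90.25 = 0.074 − 0.05230 = 0.02170

2.17%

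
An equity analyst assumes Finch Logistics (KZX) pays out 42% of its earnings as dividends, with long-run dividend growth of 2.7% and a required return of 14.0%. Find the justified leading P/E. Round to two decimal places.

Justified leading P/E = b/(r−g) = 0.42/(0.14−0.027) = 3.7168

3.72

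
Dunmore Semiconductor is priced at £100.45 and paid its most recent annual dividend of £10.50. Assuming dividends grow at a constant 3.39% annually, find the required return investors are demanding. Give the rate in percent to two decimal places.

14.20%

Rearranging the constant-growth DDM: r = D₁/P₀ + g.
D₁ = 10.50 × (1 + 0.0339) = 10.8559.
r = 10.8559 / 100.45 + 0.0339 = 0.10807 + 0.0339 = 0.14197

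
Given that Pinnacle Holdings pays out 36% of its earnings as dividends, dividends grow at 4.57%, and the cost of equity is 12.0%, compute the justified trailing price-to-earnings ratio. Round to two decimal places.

Justified trailing P/E = b(1+g)/(r−g) = 0.36×(1+0.0457)/(0.12−0.0457) = 5.0666

5.07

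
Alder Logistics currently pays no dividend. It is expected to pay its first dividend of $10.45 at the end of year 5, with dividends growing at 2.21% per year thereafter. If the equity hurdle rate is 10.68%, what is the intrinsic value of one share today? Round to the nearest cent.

Deferred-dividend DDM. At t=4 the remaining stream is a growing perpetuity with first payment D_5 = 10.45.
V_4 = D_5/(r−g) = 10.45/(0.1068−0.0221) = 123.3766
P₀ = V_4/(1+r)^4 = 123.3766/(1+0.1068)^4 = 82.2160

$82.22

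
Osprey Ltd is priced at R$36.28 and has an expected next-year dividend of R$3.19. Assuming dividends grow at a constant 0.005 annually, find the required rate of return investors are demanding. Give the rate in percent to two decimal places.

Rearranging the constant-growth DDM: r = D₁/P₀ + g.
r = 3.1900 / 36.28 + 0.005 = 0.08793 + 0.005 = 0.09293

9.29%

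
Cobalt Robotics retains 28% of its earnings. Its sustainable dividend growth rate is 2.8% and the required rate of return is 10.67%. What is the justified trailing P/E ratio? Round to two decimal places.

9.40

Payout ratio b = 1 − 0.28 = 0.72.
Justified trailing P/E = b(1+g)/(r−g) = 0.72×(1+0.028)/(0.1067−0.028) = 9.4048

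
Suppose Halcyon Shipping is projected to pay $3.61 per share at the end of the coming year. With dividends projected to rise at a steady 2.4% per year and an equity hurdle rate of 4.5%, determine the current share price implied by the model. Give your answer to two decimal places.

$171.90

Gordon growth model: P₀ = D₁/(r − g), with D₁ = 3.61 given directly.
P₀ = 3.6100 / (0.045 − 0.024) = 3.6100 / 0.021 = 171.9048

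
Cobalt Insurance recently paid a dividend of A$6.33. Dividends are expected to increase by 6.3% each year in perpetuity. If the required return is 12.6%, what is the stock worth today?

Gordon growth model: P₀ = D₁/(r − g). D₁ = 6.33 × (1 + 0.063) = 6.7288.
P₀ = 6.7288 / (0.126 − 0.063) = 6.7288 / 0.063 = 106.8062

A$106.81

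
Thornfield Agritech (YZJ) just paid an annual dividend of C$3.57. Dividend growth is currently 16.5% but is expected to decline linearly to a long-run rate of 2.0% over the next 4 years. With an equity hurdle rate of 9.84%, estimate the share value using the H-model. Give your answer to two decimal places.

C$59.65

H-model: P₀ = D₀[(1+g_L) + H(g_S−g_L)]/(r−g_L), with H = 4/2 = 2.
P₀ = 3.57 × [(1+0.02) + 2×(0.165−0.02)] / (0.0984−0.02)
   = 3.57 × 1.3100 / 0.0784 = 59.6518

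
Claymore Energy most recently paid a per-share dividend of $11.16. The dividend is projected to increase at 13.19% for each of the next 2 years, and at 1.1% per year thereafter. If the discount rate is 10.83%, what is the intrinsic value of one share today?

Two-stage DDM. Project D₁…D_2 at 0.1319, terminal growth 0.011, discount at r = 0.1083.
D_1 = 12.6320
D_2 = 14.2982
Terminal value at t=2: TV = D_3/(r−g) = 14.4554/(0.1083−0.011) = 148.5657
P₀ = 12.6320/(1+0.1083)^1 + 14.2982/(1+0.1083)^2 + 148.5657/(1+0.1083)^2 = 143.9874

$143.99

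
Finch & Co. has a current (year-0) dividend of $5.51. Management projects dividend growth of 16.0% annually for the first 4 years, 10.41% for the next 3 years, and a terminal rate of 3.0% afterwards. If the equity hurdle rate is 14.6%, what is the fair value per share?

$84.77

Three-stage DDM. Project D₁…D_7; terminal Gordon value at t=7 with g = 0.03; discount at r = 0.146.
D_1 = 6.3916
D_2 = 7.4143
D_3 = 8.6005
D_4 = 9.9766
D_5 = 11.0152
D_6 = 12.1619
D_7 = 13.4279
TV_7 = 13.8308/(0.146−0.03) = 119.2307
P₀ = Σ Dₜ/(1+r)ᵗ + TV_7/(1+r)^7 = 84.7657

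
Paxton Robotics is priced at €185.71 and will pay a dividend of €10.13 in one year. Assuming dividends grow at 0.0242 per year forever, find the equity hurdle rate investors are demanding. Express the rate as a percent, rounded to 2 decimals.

Rearranging the constant-growth DDM: r = D₁/P₀ + g.
r = 10.1300 / 185.71 + 0.0242 = 0.05455 + 0.0242 = 0.07875

7.87%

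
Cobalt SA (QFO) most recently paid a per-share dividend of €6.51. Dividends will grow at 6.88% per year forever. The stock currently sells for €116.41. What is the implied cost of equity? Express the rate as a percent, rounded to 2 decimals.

Rearranging the constant-growth DDM: r = D₁/P₀ + g.
D₁ = 6.51 × (1 + 0.0688) = 6.9579.
r = 6.9579 / 116.41 + 0.0688 = 0.05977 + 0.0688 = 0.12857

12.86%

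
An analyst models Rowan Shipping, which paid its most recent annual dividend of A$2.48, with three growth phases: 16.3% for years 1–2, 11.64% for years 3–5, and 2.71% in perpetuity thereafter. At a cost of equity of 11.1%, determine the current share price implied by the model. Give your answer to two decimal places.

Three-stage DDM. Project D₁…D_5; terminal Gordon value at t=5 with g = 0.0271; discount at r = 0.111.
D_1 = 2.8842
D_2 = 3.3544
D_3 = 3.7448
D_4 = 4.1807
D_5 = 4.6674
TV_5 = 4.7938/(0.111−0.0271) = 57.1375
P₀ = Σ Dₜ/(1+r)ᵗ + TV_5/(1+r)^5 = 47.3019

A$47.30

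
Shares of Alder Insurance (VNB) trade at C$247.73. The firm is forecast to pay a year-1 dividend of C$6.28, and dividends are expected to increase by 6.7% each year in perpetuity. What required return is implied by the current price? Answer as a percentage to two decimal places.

9.24%

Rearranging the constant-growth DDM: r = D₁/P₀ + g.
r = 6.2800 / 247.73 + 0.067 = 0.02535 + 0.067 = 0.09235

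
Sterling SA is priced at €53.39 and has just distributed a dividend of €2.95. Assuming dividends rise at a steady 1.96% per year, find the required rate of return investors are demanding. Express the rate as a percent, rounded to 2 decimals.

Rearranging the constant-growth DDM: r = D₁/P₀ + g.
D₁ = 2.95 × (1 + 0.0196) = 3.0078.
r = 3.0078 / 53.39 + 0.0196 = 0.05634 + 0.0196 = 0.07594

7.59%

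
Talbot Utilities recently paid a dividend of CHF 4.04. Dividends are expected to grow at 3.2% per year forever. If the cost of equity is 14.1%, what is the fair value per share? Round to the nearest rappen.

Gordon growth model: P₀ = D₁/(r − g). D₁ = 4.04 × (1 + 0.032) = 4.1693.
P₀ = 4.1693 / (0.141 − 0.032) = 4.1693 / 0.109 = 38.2503

CHF 38.25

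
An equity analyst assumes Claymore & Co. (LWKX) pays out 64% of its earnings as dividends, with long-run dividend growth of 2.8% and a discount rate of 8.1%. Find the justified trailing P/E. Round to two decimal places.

12.41

Justified trailing P/E = b(1+g)/(r−g) = 0.64×(1+0.028)/(0.081−0.028) = 12.4136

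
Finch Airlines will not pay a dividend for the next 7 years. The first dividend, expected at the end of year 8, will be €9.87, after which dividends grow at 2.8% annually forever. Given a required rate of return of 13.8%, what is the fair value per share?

€36.30

Deferred-dividend DDM. At t=7 the remaining stream is a growing perpetuity with first payment D_8 = 9.87.
V_7 = D_8/(r−g) = 9.87/(0.138−0.028) = 89.7273
P₀ = V_7/(1+r)^7 = 89.7273/(1+0.138)^7 = 36.3018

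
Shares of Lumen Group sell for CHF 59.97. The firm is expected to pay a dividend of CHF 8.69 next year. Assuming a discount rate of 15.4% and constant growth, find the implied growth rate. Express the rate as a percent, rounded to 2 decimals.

0.91%

From P₀ = D₁/(r − g), the implied growth is g = r − D₁/P₀.
g = 0.154 − 8.69/59.97 = 0.154 − 0.14491 = 0.00909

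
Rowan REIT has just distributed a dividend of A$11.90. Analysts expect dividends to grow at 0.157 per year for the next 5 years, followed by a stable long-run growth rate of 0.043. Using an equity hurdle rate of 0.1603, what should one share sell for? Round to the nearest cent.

A$163.31

Two-stage DDM. Project D₁…D_5 at 0.157, terminal growth 0.043, discount at r = 0.1603.
D_1 = 13.7683
D_2 = 15.9299
D_3 = 18.4309
D_4 = 21.3246
D_5 = 24.6725
Terminal value at t=5: TV = D_6/(r−g) = 25.7335/(0.1603−0.043) = 219.3815
P₀ = 13.7683/(1+0.1603)^1 + 15.9299/(1+0.1603)^2 + 18.4309/(1+0.1603)^3 + 21.3246/(1+0.1603)^4 + 24.6725/(1+0.1603)^5 + 219.3815/(1+0.1603)^5 = 163.3097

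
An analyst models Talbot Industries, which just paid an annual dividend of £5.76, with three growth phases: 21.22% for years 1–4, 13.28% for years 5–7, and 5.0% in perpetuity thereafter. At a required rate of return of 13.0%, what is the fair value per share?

Three-stage DDM. Project D₁…D_7; terminal Gordon value at t=7 with g = 0.05; discount at r = 0.13.
D_1 = 6.9823
D_2 = 8.4639
D_3 = 10.2600
D_4 = 12.4371
D_5 = 14.0888
D_6 = 15.9597
D_7 = 18.0792
TV_7 = 18.9832/(0.13−0.05) = 237.2896
P₀ = Σ Dₜ/(1+r)ᵗ + TV_7/(1+r)^7 = 151.4059

£151.41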